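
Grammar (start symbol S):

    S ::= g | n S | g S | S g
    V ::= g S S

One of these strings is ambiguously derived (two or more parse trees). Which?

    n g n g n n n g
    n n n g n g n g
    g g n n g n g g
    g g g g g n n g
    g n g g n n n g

n g n g n n n g: 1 tree
n n n g n g n g: 1 tree
g g n n g n g g: 8 trees
g g g g g n n g: 1 tree
g n g g n n n g: 1 tree

g g n n g n g g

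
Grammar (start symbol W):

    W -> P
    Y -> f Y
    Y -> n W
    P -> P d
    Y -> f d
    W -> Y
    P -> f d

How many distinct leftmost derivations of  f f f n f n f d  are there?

2

Parse trees for f f f n f n f d:
  [W [Y f [Y f [Y f [Y n [W [Y f [Y n [W [P f d]]]]]]]]]]
  [W [Y f [Y f [Y f [Y n [W [Y f [Y n [W [Y f d]]]]]]]]]]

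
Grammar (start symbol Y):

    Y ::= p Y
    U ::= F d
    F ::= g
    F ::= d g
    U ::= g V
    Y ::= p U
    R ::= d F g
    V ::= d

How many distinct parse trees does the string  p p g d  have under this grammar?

Parse trees for p p g d:
  [Y p [Y p [U [F g] d]]]
  [Y p [Y p [U g [V d]]]]

2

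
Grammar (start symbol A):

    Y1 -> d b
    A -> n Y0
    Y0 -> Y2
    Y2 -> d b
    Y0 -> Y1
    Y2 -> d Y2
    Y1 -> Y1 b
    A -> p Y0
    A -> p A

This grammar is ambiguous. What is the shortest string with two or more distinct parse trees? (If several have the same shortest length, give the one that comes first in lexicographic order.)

length 3: n d b has 2 parse trees

Two derivations of n d b:
  A ⇒ n Y0 ⇒ n Y2 ⇒ n d b
  A ⇒ n Y0 ⇒ n Y1 ⇒ n d b

n d b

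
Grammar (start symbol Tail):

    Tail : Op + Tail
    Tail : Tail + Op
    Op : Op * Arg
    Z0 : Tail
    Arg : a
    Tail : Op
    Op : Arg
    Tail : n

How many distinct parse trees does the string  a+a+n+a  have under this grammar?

3

Parse trees for a+a+n+a:
  [Tail [Op [Arg a]] + [Tail [Op [Arg a]] + [Tail [Tail n] + [Op [Arg a]]]]]
  [Tail [Op [Arg a]] + [Tail [Tail [Op [Arg a]] + [Tail n]] + [Op [Arg a]]]]
  [Tail [Tail [Op [Arg a]] + [Tail [Op [Arg a]] + [Tail n]]] + [Op [Arg a]]]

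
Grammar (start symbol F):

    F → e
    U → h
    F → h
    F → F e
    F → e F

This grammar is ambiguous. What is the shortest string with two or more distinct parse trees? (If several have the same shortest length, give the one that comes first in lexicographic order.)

e e

length 1: no string has ≥2 trees
length 2: e e has 2 parse trees

Two derivations of e e:
  F ⇒ F e ⇒ e e
  F ⇒ e F ⇒ e e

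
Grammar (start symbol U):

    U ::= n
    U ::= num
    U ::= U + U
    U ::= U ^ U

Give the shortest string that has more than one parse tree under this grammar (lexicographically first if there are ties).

n + n + n

length 1: no string has ≥2 trees
length 3: no string has ≥2 trees
length 5: n + n + n has 2 parse trees

Two derivations of n + n + n:
  U ⇒ U + U ⇒ n + U ⇒ n + U + U ⇒ n + n + U ⇒ n + n + n
  U ⇒ U + U ⇒ U + U + U ⇒ n + U + U ⇒ n + n + U ⇒ n + n + n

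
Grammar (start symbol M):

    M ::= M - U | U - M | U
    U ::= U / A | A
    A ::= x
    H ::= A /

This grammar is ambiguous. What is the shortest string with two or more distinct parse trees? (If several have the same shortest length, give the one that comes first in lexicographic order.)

x - x

length 1: no string has ≥2 trees
length 3: x - x has 2 parse trees

Two derivations of x - x:
  M ⇒ M - U ⇒ U - U ⇒ A - U ⇒ x - U ⇒ x - A ⇒ x - x
  M ⇒ U - M ⇒ A - M ⇒ x - M ⇒ x - U ⇒ x - A ⇒ x - x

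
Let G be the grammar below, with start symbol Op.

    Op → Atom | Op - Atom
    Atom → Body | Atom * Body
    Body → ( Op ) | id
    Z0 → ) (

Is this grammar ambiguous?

Only Op, Atom, Body are reachable from Op; ignoring the rest: The grammar is stratified — Op handles '-' (left-recursive), Atom handles '*', Body atoms. Each operator has a fixed associativity and precedence level, so every string has one parse.

Unambiguous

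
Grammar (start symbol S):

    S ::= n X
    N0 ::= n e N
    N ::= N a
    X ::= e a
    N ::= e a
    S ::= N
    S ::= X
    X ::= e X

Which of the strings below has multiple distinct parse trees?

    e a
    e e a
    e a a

e a

e a: 2 trees
e e a: 1 tree
e a a: 1 tree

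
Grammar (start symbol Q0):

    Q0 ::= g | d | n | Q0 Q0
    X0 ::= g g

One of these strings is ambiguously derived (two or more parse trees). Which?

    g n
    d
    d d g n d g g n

d d g n d g g n

g n: 1 tree
d: 1 tree
d d g n d g g n: 429 trees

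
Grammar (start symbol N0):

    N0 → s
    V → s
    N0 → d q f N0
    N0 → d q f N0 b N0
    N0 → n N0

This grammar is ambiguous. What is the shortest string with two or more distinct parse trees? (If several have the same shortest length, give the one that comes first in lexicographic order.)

length 1: no string has ≥2 trees
length 2: no string has ≥2 trees
length 3: no string has ≥2 trees
length 4: no string has ≥2 trees
length 5: no string has ≥2 trees
length 6: no string has ≥2 trees
length 7: no string has ≥2 trees
length 8: no string has ≥2 trees
length 9: d q f d q f s b s has 2 parse trees

Two derivations of d q f d q f s b s:
  N0 ⇒ d q f N0 ⇒ d q f d q f N0 b N0 ⇒ d q f d q f s b N0 ⇒ d q f d q f s b s
  N0 ⇒ d q f N0 b N0 ⇒ d q f d q f N0 b N0 ⇒ d q f d q f s b N0 ⇒ d q f d q f s b s

d q f d q f s b s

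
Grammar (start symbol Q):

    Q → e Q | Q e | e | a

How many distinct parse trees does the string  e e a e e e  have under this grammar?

10

Parse trees for e e a e e e (showing first 6 of 10):
  [Q e [Q e [Q [Q [Q [Q a] e] e] e]]]
  [Q e [Q [Q e [Q [Q [Q a] e] e]] e]]
  [Q e [Q [Q [Q e [Q [Q a] e]] e] e]]
  [Q e [Q [Q [Q [Q e [Q a]] e] e] e]]
  [Q [Q e [Q e [Q [Q [Q a] e] e]]] e]
  [Q [Q e [Q [Q e [Q [Q a] e]] e]] e]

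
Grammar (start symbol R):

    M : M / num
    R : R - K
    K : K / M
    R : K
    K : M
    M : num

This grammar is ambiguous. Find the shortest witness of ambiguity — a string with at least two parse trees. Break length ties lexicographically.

num / num

length 1: no string has ≥2 trees
length 3: num / num has 2 parse trees

Two derivations of num / num:
  R ⇒ K ⇒ K / M ⇒ M / M ⇒ num / M ⇒ num / num
  R ⇒ K ⇒ M ⇒ M / num ⇒ num / num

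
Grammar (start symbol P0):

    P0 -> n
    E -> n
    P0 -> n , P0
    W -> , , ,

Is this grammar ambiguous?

Unambiguous

(E, W are unreachable from P0, so their rules don't affect L(P0).) The reachable grammar is A → atom sep A | atom. Each atom is followed by either the separator (recurse) or end-of-string (stop) — no choice point.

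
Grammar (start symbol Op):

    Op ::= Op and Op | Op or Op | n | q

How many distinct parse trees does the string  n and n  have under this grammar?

Parse trees for n and n:
  [Op [Op n] and [Op n]]

1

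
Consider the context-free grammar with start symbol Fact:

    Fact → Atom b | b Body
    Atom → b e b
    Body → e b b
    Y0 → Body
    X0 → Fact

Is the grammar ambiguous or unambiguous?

Witness: b e b b

Derivation 1: Fact ⇒ Atom b ⇒ b e b b
Derivation 2: Fact ⇒ b Body ⇒ b e b b

Two distinct leftmost derivations for the same string.

Ambiguous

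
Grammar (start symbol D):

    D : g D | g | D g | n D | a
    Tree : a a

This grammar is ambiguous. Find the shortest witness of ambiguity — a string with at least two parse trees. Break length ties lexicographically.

g g

length 1: no string has ≥2 trees
length 2: g g has 2 parse trees

Two derivations of g g:
  D ⇒ g D ⇒ g g
  D ⇒ D g ⇒ g g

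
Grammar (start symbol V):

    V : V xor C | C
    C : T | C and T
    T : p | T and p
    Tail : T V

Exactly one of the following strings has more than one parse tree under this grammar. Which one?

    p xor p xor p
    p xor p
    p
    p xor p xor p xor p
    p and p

p xor p xor p: 1 tree
p xor p: 1 tree
p: 1 tree
p xor p xor p xor p: 1 tree
p and p: 2 trees

p and p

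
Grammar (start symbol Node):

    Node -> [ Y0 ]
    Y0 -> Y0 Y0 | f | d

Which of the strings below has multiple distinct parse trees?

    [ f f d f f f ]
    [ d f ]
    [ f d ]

[ f f d f f f ]

[ f f d f f f ]: 42 trees
[ d f ]: 1 tree
[ f d ]: 1 tree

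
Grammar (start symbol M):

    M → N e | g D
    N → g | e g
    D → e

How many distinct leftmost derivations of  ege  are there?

Parse trees for ege:
  [M [N e g] e]

1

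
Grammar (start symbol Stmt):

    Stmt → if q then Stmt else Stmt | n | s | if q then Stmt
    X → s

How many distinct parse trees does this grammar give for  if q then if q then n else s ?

Parse trees for if q then if q then n else s:
  [Stmt if q then [Stmt if q then [Stmt n]] else [Stmt s]]
  [Stmt if q then [Stmt if q then [Stmt n] else [Stmt s]]]

2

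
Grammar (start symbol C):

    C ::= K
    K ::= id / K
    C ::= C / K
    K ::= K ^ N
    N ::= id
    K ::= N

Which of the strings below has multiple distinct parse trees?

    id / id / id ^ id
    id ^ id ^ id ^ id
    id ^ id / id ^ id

id / id / id ^ id

id / id / id ^ id: 7 trees
id ^ id ^ id ^ id: 1 tree
id ^ id / id ^ id: 1 tree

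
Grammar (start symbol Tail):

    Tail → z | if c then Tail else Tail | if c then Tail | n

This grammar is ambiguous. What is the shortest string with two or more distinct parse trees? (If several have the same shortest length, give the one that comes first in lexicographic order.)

if c then if c then n else n

length 1: no string has ≥2 trees
length 4: no string has ≥2 trees
length 6: no string has ≥2 trees
length 7: no string has ≥2 trees
length 9: if c then if c then n else n has 2 parse trees

Two derivations of if c then if c then n else n:
  Tail ⇒ if c then Tail else Tail ⇒ if c then if c then Tail else Tail ⇒ if c then if c then n else Tail ⇒ if c then if c then n else n
  Tail ⇒ if c then Tail ⇒ if c then if c then Tail else Tail ⇒ if c then if c then n else Tail ⇒ if c then if c then n else n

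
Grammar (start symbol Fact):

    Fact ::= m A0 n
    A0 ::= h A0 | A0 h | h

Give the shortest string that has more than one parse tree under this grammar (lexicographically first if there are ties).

length 3: no string has ≥2 trees
length 4: m h h n has 2 parse trees

Two derivations of m h h n:
  Fact ⇒ m A0 n ⇒ m h A0 n ⇒ m h h n
  Fact ⇒ m A0 n ⇒ m A0 h n ⇒ m h h n

m h h n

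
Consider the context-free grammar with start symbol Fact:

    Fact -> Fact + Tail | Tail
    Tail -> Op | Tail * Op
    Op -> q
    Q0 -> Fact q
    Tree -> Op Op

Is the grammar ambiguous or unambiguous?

Only Fact, Tail, Op are reachable from Fact; ignoring the rest: This is a standard precedence ladder (Fact over Tail over Op), with each level left-recursive on its own operator ('+' at Fact, '*' at Tail). That structure is LR(1), hence unambiguous.

Unambiguous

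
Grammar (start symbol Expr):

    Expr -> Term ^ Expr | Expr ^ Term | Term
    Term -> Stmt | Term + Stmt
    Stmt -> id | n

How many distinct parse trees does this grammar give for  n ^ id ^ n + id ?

Parse trees for n ^ id ^ n + id:
  [Expr [Term [Stmt n]] ^ [Expr [Term [Stmt id]] ^ [Expr [Term [Term [Stmt n]] + [Stmt id]]]]]
  [Expr [Term [Stmt n]] ^ [Expr [Expr [Term [Stmt id]]] ^ [Term [Term [Stmt n]] + [Stmt id]]]]
  [Expr [Expr [Term [Stmt n]] ^ [Expr [Term [Stmt id]]]] ^ [Term [Term [Stmt n]] + [Stmt id]]]
  [Expr [Expr [Expr [Term [Stmt n]]] ^ [Term [Stmt id]]] ^ [Term [Term [Stmt n]] + [Stmt id]]]

4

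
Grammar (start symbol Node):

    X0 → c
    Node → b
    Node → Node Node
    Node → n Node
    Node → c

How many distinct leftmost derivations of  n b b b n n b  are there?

Parse trees for n b b b n n b (showing first 6 of 14):
  [Node [Node n [Node b]] [Node [Node b] [Node [Node b] [Node n [Node n [Node b]]]]]]
  [Node [Node n [Node b]] [Node [Node [Node b] [Node b]] [Node n [Node n [Node b]]]]]
  [Node [Node [Node n [Node b]] [Node b]] [Node [Node b] [Node n [Node n [Node b]]]]]
  [Node [Node n [Node [Node b] [Node b]]] [Node [Node b] [Node n [Node n [Node b]]]]]
  [Node [Node [Node n [Node b]] [Node [Node b] [Node b]]] [Node n [Node n [Node b]]]]
  [Node [Node [Node [Node n [Node b]] [Node b]] [Node b]] [Node n [Node n [Node b]]]]

14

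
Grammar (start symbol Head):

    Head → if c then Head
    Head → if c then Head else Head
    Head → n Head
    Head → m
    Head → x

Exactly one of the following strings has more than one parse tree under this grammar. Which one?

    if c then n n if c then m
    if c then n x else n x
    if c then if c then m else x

if c then n n if c then m: 1 tree
if c then n x else n x: 1 tree
if c then if c then m else x: 2 trees

if c then if c then m else x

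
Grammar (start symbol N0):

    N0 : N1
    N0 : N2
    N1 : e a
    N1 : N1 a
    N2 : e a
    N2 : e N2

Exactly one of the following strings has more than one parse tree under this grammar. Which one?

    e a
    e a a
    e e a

e a: 2 trees
e a a: 1 tree
e e a: 1 tree

e a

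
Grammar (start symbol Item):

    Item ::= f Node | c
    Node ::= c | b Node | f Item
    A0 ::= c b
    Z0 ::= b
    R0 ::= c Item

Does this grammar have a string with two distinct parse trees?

Only Item, Node are reachable from Item; ignoring the rest: Each reachable nonterminal has at most one production per leading terminal, and all productions are right-linear; the derivation is determined token-by-token.

Unambiguous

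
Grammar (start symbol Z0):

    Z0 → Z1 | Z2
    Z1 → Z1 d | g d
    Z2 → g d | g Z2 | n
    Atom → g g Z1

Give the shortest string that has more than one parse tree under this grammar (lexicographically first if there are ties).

g d

length 1: no string has ≥2 trees
length 2: g d has 2 parse trees

Two derivations of g d:
  Z0 ⇒ Z1 ⇒ g d
  Z0 ⇒ Z2 ⇒ g d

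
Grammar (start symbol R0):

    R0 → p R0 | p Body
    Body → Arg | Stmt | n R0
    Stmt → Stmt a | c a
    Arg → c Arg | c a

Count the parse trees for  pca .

Parse trees for pca:
  [R0 p [Body [Arg c a]]]
  [R0 p [Body [Stmt c a]]]

2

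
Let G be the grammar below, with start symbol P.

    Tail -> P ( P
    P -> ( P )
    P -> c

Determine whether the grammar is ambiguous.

Only P is reachable from P; ignoring the rest: Each string is a nest of matched brackets around a single atom. An opening bracket forces the recursive rule; an atom forces the base rule.

Unambiguous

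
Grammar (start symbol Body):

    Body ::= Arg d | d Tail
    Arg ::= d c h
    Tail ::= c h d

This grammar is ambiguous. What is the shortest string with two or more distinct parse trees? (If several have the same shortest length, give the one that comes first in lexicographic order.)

d c h d

length 4: d c h d has 2 parse trees

Two derivations of d c h d:
  Body ⇒ Arg d ⇒ d c h d
  Body ⇒ d Tail ⇒ d c h d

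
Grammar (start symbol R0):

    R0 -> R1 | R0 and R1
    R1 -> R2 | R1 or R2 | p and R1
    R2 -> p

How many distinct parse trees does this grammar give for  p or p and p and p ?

Parse trees for p or p and p and p:
  [R0 [R0 [R1 [R1 [R2 p]] or [R2 p]]] and [R1 p and [R1 [R2 p]]]]
  [R0 [R0 [R0 [R1 [R1 [R2 p]] or [R2 p]]] and [R1 [R2 p]]] and [R1 [R2 p]]]

2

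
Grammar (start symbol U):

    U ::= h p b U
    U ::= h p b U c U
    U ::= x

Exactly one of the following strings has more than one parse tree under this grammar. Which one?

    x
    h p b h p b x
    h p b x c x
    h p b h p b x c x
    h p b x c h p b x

x: 1 tree
h p b h p b x: 1 tree
h p b x c x: 1 tree
h p b h p b x c x: 2 trees
h p b x c h p b x: 1 tree

h p b h p b x c x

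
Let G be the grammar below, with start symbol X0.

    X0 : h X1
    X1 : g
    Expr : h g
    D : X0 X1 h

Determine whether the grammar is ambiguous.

Only X0, X1 are reachable from X0; ignoring the rest: The reachable rules are right-linear with at most one rule per (nonterminal, next-terminal) pair. Each input token forces the next rule, so parsing is deterministic.

Unambiguous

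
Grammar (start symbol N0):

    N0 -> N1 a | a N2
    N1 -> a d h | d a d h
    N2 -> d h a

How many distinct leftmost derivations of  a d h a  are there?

Parse trees for a d h a:
  [N0 [N1 a d h] a]
  [N0 a [N2 d h a]]

2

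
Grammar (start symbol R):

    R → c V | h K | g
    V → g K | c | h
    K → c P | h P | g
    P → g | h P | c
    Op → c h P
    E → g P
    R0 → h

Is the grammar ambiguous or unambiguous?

Unambiguous

(Op, E, R0 are unreachable from R, so their rules don't affect L(R).) Restricted to the reachable nonterminals, every rule has the form A → t or A → t B, and no two rules for the same A share a first terminal. The grammar encodes a DFA — one run per string.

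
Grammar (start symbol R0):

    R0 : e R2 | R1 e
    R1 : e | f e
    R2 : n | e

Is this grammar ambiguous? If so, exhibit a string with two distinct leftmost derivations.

Ambiguous

Witness: e e

Derivation 1: R0 ⇒ e R2 ⇒ e e
Derivation 2: R0 ⇒ R1 e ⇒ e e

Two distinct leftmost derivations for the same string.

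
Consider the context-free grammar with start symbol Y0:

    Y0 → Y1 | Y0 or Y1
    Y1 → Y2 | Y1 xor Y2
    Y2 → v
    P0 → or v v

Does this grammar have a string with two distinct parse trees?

Only Y0, Y1, Y2 are reachable from Y0; ignoring the rest: The grammar is stratified — Y0 handles 'or' (left-recursive), Y1 handles 'xor', Y2 atoms. Each operator has a fixed associativity and precedence level, so every string has one parse.

Unambiguous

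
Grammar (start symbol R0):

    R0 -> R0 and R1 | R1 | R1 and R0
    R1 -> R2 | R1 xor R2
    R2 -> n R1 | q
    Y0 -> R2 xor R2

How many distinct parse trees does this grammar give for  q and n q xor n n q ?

4

Parse trees for q and n q xor n n q:
  [R0 [R0 [R1 [R2 q]]] and [R1 [R2 n [R1 [R1 [R2 q]] xor [R2 n [R1 [R2 n [R1 [R2 q]]]]]]]]]
  [R0 [R0 [R1 [R2 q]]] and [R1 [R1 [R2 n [R1 [R2 q]]]] xor [R2 n [R1 [R2 n [R1 [R2 q]]]]]]]
  [R0 [R1 [R2 q]] and [R0 [R1 [R2 n [R1 [R1 [R2 q]] xor [R2 n [R1 [R2 n [R1 [R2 q]]]]]]]]]]
  [R0 [R1 [R2 q]] and [R0 [R1 [R1 [R2 n [R1 [R2 q]]]] xor [R2 n [R1 [R2 n [R1 [R2 q]]]]]]]]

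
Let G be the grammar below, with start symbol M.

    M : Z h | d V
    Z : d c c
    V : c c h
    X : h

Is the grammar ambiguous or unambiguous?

Ambiguous

Witness: d c c h

Derivation 1: M ⇒ Z h ⇒ d c c h
Derivation 2: M ⇒ d V ⇒ d c c h

Two distinct leftmost derivations for the same string.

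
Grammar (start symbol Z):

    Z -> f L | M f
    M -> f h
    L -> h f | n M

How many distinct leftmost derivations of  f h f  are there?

Parse trees for f h f:
  [Z f [L h f]]
  [Z [M f h] f]

2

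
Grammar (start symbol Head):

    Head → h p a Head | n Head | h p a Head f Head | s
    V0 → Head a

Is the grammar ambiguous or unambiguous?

Ambiguous

Witness: h p a h p a s f s

Derivation 1: Head ⇒ h p a Head ⇒ h p a h p a Head f Head ⇒ h p a h p a s f Head ⇒ h p a h p a s f s
Derivation 2: Head ⇒ h p a Head f Head ⇒ h p a h p a Head f Head ⇒ h p a h p a s f Head ⇒ h p a h p a s f s

Two distinct leftmost derivations for the same string.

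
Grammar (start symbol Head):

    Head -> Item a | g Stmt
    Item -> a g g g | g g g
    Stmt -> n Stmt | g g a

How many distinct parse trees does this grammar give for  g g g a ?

2

Parse trees for g g g a:
  [Head [Item g g g] a]
  [Head g [Stmt g g a]]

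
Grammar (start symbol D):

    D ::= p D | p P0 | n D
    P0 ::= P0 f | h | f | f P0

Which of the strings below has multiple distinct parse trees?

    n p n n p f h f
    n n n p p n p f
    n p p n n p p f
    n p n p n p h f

n p n n p f h f

n p n n p f h f: 2 trees
n n n p p n p f: 1 tree
n p p n n p p f: 1 tree
n p n p n p h f: 1 tree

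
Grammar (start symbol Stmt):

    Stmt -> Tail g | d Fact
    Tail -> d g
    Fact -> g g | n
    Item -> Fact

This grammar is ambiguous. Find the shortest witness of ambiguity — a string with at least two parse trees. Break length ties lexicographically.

d g g

length 2: no string has ≥2 trees
length 3: d g g has 2 parse trees

Two derivations of d g g:
  Stmt ⇒ Tail g ⇒ d g g
  Stmt ⇒ d Fact ⇒ d g g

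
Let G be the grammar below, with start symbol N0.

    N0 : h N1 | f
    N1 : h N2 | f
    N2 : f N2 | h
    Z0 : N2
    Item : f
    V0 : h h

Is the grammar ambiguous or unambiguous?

Unambiguous

Only N0, N1, N2 are reachable from N0; ignoring the rest: The reachable rules are right-linear with at most one rule per (nonterminal, next-terminal) pair. Each input token forces the next rule, so parsing is deterministic.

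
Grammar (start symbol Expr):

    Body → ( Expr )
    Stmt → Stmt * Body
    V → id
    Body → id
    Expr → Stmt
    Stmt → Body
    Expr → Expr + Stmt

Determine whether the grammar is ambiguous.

Only Expr, Stmt, Body are reachable from Expr; ignoring the rest: This is a standard precedence ladder (Expr over Stmt over Body), with each level left-recursive on its own operator ('+' at Expr, '*' at Stmt). That structure is LR(1), hence unambiguous.

Unambiguous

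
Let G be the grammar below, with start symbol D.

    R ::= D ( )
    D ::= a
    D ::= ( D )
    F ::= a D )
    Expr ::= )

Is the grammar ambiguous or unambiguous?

Only D is reachable from D; ignoring the rest: L(D) is { openⁿ atom closeⁿ : n ≥ 0 }. The bracket depth fixes n, and the derivation is forced at every step.

Unambiguous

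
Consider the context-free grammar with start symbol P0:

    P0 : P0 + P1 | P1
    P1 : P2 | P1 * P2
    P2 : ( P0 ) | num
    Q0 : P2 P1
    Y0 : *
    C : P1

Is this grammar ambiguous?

(Q0, Y0, C are unreachable from P0, so their rules don't affect L(P0).) This is a standard precedence ladder (P0 over P1 over P2), with each level left-recursive on its own operator ('+' at P0, '*' at P1). That structure is LR(1), hence unambiguous.

Unambiguous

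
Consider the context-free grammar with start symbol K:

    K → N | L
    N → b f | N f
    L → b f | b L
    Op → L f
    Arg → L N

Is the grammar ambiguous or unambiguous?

Witness: b f

Derivation 1: K ⇒ N ⇒ b f
Derivation 2: K ⇒ L ⇒ b f

Two distinct leftmost derivations for the same string.

Ambiguous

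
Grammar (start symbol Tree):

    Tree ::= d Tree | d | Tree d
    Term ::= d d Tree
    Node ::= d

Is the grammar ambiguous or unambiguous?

Witness: d d

Derivation 1: Tree ⇒ d Tree ⇒ d d
Derivation 2: Tree ⇒ Tree d ⇒ d d

Two distinct leftmost derivations for the same string.

Ambiguous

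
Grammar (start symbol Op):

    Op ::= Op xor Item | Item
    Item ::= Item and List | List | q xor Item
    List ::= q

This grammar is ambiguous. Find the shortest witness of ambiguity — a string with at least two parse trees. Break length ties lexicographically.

length 1: no string has ≥2 trees
length 3: q xor q has 2 parse trees

Two derivations of q xor q:
  Op ⇒ Op xor Item ⇒ Item xor Item ⇒ List xor Item ⇒ q xor Item ⇒ q xor List ⇒ q xor q
  Op ⇒ Item ⇒ q xor Item ⇒ q xor List ⇒ q xor q

q xor q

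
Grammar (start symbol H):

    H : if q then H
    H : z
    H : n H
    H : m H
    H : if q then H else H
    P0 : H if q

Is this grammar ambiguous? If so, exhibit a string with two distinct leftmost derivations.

Ambiguous

Witness: if q then if q then z else z

Derivation 1: H ⇒ if q then H ⇒ if q then if q then H else H ⇒ if q then if q then z else H ⇒ if q then if q then z else z
Derivation 2: H ⇒ if q then H else H ⇒ if q then if q then H else H ⇒ if q then if q then z else H ⇒ if q then if q then z else z

Two distinct leftmost derivations for the same string.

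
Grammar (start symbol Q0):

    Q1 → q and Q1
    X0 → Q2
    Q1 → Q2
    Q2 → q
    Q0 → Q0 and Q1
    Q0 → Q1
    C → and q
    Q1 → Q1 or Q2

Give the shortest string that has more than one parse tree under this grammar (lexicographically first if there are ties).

q and q

length 1: no string has ≥2 trees
length 3: q and q has 2 parse trees

Two derivations of q and q:
  Q0 ⇒ Q0 and Q1 ⇒ Q1 and Q1 ⇒ Q2 and Q1 ⇒ q and Q1 ⇒ q and Q2 ⇒ q and q
  Q0 ⇒ Q1 ⇒ q and Q1 ⇒ q and Q2 ⇒ q and q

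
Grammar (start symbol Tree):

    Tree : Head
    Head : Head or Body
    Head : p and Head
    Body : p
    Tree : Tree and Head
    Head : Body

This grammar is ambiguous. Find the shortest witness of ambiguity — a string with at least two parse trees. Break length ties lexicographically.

p and p

length 1: no string has ≥2 trees
length 3: p and p has 2 parse trees

Two derivations of p and p:
  Tree ⇒ Head ⇒ p and Head ⇒ p and Body ⇒ p and p
  Tree ⇒ Tree and Head ⇒ Head and Head ⇒ Body and Head ⇒ p and Head ⇒ p and Body ⇒ p and p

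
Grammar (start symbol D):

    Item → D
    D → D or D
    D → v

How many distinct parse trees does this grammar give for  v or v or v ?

2

Parse trees for v or v or v:
  [D [D v] or [D [D v] or [D v]]]
  [D [D [D v] or [D v]] or [D v]]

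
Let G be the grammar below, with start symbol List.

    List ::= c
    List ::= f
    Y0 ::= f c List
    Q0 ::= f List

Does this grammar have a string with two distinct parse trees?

Unambiguous

Only List is reachable from List; ignoring the rest: Restricted to the reachable nonterminals, every rule has the form A → t or A → t B, and no two rules for the same A share a first terminal. The grammar encodes a DFA — one run per string.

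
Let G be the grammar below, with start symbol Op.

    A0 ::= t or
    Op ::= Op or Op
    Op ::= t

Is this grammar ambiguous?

Ambiguous

Witness: t or t or t

Derivation 1: Op ⇒ Op or Op ⇒ Op or Op or Op ⇒ t or Op or Op ⇒ t or t or Op ⇒ t or t or t
Derivation 2: Op ⇒ Op or Op ⇒ t or Op ⇒ t or Op or Op ⇒ t or t or Op ⇒ t or t or t

Two distinct leftmost derivations for the same string.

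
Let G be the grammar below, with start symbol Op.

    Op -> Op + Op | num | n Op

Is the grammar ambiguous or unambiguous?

Ambiguous

Witness: n num + num

Derivation 1: Op ⇒ Op + Op ⇒ n Op + Op ⇒ n num + Op ⇒ n num + num
Derivation 2: Op ⇒ n Op ⇒ n Op + Op ⇒ n num + Op ⇒ n num + num

Two distinct leftmost derivations for the same string.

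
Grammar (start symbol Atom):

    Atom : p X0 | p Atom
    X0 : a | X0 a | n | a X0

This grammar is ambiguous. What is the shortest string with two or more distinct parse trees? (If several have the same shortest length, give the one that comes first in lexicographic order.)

p a a

length 2: no string has ≥2 trees
length 3: p a a has 2 parse trees

Two derivations of p a a:
  Atom ⇒ p X0 ⇒ p X0 a ⇒ p a a
  Atom ⇒ p X0 ⇒ p a X0 ⇒ p a a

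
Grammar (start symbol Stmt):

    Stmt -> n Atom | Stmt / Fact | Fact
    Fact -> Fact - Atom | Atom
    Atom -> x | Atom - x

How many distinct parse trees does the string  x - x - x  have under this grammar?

Parse trees for x - x - x:
  [Stmt [Fact [Fact [Atom x]] - [Atom [Atom x] - x]]]
  [Stmt [Fact [Fact [Fact [Atom x]] - [Atom x]] - [Atom x]]]
  [Stmt [Fact [Fact [Atom [Atom x] - x]] - [Atom x]]]
  [Stmt [Fact [Atom [Atom [Atom x] - x] - x]]]

4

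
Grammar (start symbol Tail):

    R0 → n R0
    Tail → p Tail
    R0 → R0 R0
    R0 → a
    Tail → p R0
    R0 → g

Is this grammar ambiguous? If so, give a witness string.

Ambiguous

Witness: p a a a

Derivation 1: Tail ⇒ p R0 ⇒ p R0 R0 ⇒ p R0 R0 R0 ⇒ p a R0 R0 ⇒ p a a R0 ⇒ p a a a
Derivation 2: Tail ⇒ p R0 ⇒ p R0 R0 ⇒ p a R0 ⇒ p a R0 R0 ⇒ p a a R0 ⇒ p a a a

Two distinct leftmost derivations for the same string.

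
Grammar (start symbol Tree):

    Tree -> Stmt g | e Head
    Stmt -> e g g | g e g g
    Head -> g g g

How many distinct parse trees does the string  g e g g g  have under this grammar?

1

Parse trees for g e g g g:
  [Tree [Stmt g e g g] g]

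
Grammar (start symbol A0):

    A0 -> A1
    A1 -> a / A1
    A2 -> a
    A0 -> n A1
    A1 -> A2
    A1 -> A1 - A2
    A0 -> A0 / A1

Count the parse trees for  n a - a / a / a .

2

Parse trees for n a - a / a / a:
  [A0 [A0 n [A1 [A1 [A2 a]] - [A2 a]]] / [A1 a / [A1 [A2 a]]]]
  [A0 [A0 [A0 n [A1 [A1 [A2 a]] - [A2 a]]] / [A1 [A2 a]]] / [A1 [A2 a]]]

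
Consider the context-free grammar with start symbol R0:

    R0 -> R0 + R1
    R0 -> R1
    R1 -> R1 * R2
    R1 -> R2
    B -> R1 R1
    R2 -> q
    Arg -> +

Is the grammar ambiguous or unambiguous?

Only R0, R1, R2 are reachable from R0; ignoring the rest: The grammar is stratified — R0 handles '+' (left-recursive), R1 handles '*', R2 atoms. Each operator has a fixed associativity and precedence level, so every string has one parse.

Unambiguous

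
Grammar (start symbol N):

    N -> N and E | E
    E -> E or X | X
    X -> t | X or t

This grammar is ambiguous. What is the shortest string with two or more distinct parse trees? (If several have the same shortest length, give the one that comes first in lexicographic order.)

t or t

length 1: no string has ≥2 trees
length 3: t or t has 2 parse trees

Two derivations of t or t:
  N ⇒ E ⇒ E or X ⇒ X or X ⇒ t or X ⇒ t or t
  N ⇒ E ⇒ X ⇒ X or t ⇒ t or t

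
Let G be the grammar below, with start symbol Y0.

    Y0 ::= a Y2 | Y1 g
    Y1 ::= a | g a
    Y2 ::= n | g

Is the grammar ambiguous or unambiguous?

Witness: a g

Derivation 1: Y0 ⇒ a Y2 ⇒ a g
Derivation 2: Y0 ⇒ Y1 g ⇒ a g

Two distinct leftmost derivations for the same string.

Ambiguous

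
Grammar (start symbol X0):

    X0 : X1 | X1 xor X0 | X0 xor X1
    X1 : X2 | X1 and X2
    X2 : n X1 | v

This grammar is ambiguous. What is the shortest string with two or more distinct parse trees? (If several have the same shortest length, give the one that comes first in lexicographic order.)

v xor v

length 1: no string has ≥2 trees
length 2: no string has ≥2 trees
length 3: v xor v has 2 parse trees

Two derivations of v xor v:
  X0 ⇒ X1 xor X0 ⇒ X2 xor X0 ⇒ v xor X0 ⇒ v xor X1 ⇒ v xor X2 ⇒ v xor v
  X0 ⇒ X0 xor X1 ⇒ X1 xor X1 ⇒ X2 xor X1 ⇒ v xor X1 ⇒ v xor X2 ⇒ v xor v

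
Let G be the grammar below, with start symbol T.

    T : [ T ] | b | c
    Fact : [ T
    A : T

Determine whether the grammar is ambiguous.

Unambiguous

Only T is reachable from T; ignoring the rest: L(T) is { openⁿ atom closeⁿ : n ≥ 0 }. The bracket depth fixes n, and the derivation is forced at every step.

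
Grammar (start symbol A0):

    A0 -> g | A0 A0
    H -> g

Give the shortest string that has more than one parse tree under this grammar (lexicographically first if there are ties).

g g g

length 1: no string has ≥2 trees
length 2: no string has ≥2 trees
length 3: g g g has 2 parse trees

Two derivations of g g g:
  A0 ⇒ A0 A0 ⇒ g A0 ⇒ g A0 A0 ⇒ g g A0 ⇒ g g g
  A0 ⇒ A0 A0 ⇒ A0 A0 A0 ⇒ g A0 A0 ⇒ g g A0 ⇒ g g g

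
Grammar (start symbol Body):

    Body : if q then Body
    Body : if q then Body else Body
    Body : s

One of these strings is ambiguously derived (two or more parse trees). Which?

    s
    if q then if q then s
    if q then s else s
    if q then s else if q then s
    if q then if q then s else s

s: 1 tree
if q then if q then s: 1 tree
if q then s else s: 1 tree
if q then s else if q then s: 1 tree
if q then if q then s else s: 2 trees

if q then if q then s else s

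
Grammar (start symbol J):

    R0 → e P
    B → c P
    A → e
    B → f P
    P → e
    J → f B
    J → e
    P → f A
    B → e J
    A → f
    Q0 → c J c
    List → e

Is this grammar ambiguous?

Unambiguous

Only J, B, P, A are reachable from J; ignoring the rest: Restricted to the reachable nonterminals, every rule has the form A → t or A → t B, and no two rules for the same A share a first terminal. The grammar encodes a DFA — one run per string.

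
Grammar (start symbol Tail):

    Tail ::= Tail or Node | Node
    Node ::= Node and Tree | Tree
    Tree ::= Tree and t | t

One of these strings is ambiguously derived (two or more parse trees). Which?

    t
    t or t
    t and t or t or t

t: 1 tree
t or t: 1 tree
t and t or t or t: 2 trees

t and t or t or t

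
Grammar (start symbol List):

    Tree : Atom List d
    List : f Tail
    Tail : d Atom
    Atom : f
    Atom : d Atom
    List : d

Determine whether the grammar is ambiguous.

Unambiguous

Only List, Tail, Atom are reachable from List; ignoring the rest: Restricted to the reachable nonterminals, every rule has the form A → t or A → t B, and no two rules for the same A share a first terminal. The grammar encodes a DFA — one run per string.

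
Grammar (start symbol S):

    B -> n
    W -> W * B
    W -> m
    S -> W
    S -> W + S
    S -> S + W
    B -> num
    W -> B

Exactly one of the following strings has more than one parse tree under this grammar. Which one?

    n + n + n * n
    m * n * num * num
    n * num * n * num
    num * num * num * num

n + n + n * n: 4 trees
m * n * num * num: 1 tree
n * num * n * num: 1 tree
num * num * num * num: 1 tree

n + n + n * n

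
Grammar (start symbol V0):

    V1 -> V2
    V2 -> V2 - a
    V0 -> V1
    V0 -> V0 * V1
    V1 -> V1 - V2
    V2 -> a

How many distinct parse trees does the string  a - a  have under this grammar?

Parse trees for a - a:
  [V0 [V1 [V2 [V2 a] - a]]]
  [V0 [V1 [V1 [V2 a]] - [V2 a]]]

2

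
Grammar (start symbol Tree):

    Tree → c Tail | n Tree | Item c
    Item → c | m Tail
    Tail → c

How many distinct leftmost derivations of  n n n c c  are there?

Parse trees for n n n c c:
  [Tree n [Tree n [Tree n [Tree c [Tail c]]]]]
  [Tree n [Tree n [Tree n [Tree [Item c] c]]]]

2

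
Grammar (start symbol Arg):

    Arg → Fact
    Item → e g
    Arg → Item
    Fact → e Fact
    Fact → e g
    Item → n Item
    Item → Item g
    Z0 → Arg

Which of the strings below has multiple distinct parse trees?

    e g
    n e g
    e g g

e g: 2 trees
n e g: 1 tree
e g g: 1 tree

e g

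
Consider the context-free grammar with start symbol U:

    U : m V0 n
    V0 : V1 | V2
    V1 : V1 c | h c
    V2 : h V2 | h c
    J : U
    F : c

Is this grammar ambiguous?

Witness: m h c n

Derivation 1: U ⇒ m V0 n ⇒ m V1 n ⇒ m h c n
Derivation 2: U ⇒ m V0 n ⇒ m V2 n ⇒ m h c n

Two distinct leftmost derivations for the same string.

Ambiguous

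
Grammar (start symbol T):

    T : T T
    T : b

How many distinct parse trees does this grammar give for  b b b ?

Parse trees for b b b:
  [T [T b] [T [T b] [T b]]]
  [T [T [T b] [T b]] [T b]]

2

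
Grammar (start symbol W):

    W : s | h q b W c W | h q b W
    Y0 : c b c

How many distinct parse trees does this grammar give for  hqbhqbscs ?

2

Parse trees for hqbhqbscs:
  [W h q b [W h q b [W s]] c [W s]]
  [W h q b [W h q b [W s] c [W s]]]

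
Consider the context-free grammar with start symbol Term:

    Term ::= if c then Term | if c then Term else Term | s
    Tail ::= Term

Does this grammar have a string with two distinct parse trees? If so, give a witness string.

Witness: if c then if c then s else s

Derivation 1: Term ⇒ if c then Term ⇒ if c then if c then Term else Term ⇒ if c then if c then s else Term ⇒ if c then if c then s else s
Derivation 2: Term ⇒ if c then Term else Term ⇒ if c then if c then Term else Term ⇒ if c then if c then s else Term ⇒ if c then if c then s else s

Two distinct leftmost derivations for the same string.

Ambiguous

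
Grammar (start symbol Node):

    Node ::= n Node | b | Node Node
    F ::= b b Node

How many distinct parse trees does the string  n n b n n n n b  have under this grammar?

Parse trees for n n b n n n n b:
  [Node n [Node n [Node [Node b] [Node n [Node n [Node n [Node n [Node b]]]]]]]]
  [Node n [Node [Node n [Node b]] [Node n [Node n [Node n [Node n [Node b]]]]]]]
  [Node [Node n [Node n [Node b]]] [Node n [Node n [Node n [Node n [Node b]]]]]]

3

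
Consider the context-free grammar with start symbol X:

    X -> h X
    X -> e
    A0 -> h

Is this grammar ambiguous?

(A0 is unreachable from X, so its rules don't affect L(X).) Each reachable nonterminal has at most one production per leading terminal, and all productions are right-linear; the derivation is determined token-by-token.

Unambiguous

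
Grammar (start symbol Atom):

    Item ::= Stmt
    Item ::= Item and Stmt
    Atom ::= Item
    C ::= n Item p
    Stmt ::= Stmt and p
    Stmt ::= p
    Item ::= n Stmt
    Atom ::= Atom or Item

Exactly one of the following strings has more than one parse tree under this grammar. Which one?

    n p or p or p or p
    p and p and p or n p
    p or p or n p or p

n p or p or p or p: 1 tree
p and p and p or n p: 4 trees
p or p or n p or p: 1 tree

p and p and p or n p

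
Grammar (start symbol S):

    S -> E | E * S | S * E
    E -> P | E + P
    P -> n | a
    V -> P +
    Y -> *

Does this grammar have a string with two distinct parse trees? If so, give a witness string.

Ambiguous

Witness: a * a

Derivation 1: S ⇒ E * S ⇒ P * S ⇒ a * S ⇒ a * E ⇒ a * P ⇒ a * a
Derivation 2: S ⇒ S * E ⇒ E * E ⇒ P * E ⇒ a * E ⇒ a * P ⇒ a * a

Two distinct leftmost derivations for the same string.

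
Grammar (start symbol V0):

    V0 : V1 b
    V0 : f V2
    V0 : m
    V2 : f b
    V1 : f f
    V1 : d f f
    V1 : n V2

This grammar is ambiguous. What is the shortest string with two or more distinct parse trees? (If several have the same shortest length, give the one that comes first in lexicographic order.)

length 1: no string has ≥2 trees
length 3: f f b has 2 parse trees

Two derivations of f f b:
  V0 ⇒ V1 b ⇒ f f b
  V0 ⇒ f V2 ⇒ f f b

f f b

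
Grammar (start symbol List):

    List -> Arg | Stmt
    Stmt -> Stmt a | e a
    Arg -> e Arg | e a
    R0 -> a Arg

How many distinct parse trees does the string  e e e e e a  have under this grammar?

Parse trees for e e e e e a:
  [List [Arg e [Arg e [Arg e [Arg e [Arg e a]]]]]]

1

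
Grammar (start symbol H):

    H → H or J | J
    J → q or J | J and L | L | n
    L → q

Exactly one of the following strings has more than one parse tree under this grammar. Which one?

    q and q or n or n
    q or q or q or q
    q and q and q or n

q and q or n or n: 1 tree
q or q or q or q: 8 trees
q and q and q or n: 1 tree

q or q or q or q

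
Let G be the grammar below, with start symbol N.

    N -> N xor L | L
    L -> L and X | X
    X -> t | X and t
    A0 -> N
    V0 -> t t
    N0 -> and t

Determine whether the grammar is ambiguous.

Witness: t and t

Derivation 1: N ⇒ L ⇒ L and X ⇒ X and X ⇒ t and X ⇒ t and t
Derivation 2: N ⇒ L ⇒ X ⇒ X and t ⇒ t and t

Two distinct leftmost derivations for the same string.

Ambiguous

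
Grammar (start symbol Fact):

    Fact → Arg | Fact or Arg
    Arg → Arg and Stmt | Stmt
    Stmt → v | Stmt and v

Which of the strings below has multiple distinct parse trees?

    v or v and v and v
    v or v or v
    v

v or v and v and v: 4 trees
v or v or v: 1 tree
v: 1 tree

v or v and v and v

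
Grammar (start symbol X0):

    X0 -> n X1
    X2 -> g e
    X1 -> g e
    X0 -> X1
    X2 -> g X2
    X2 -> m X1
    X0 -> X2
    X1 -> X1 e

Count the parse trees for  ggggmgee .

Parse trees for ggggmgee:
  [X0 [X2 g [X2 g [X2 g [X2 g [X2 m [X1 [X1 g e] e]]]]]]]

1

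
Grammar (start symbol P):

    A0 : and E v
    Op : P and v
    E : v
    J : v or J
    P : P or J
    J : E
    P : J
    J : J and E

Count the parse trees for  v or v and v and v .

4

Parse trees for v or v and v and v:
  [P [P [J [E v]]] or [J [J [J [E v]] and [E v]] and [E v]]]
  [P [J v or [J [J [J [E v]] and [E v]] and [E v]]]]
  [P [J [J v or [J [J [E v]] and [E v]]] and [E v]]]
  [P [J [J [J v or [J [E v]]] and [E v]] and [E v]]]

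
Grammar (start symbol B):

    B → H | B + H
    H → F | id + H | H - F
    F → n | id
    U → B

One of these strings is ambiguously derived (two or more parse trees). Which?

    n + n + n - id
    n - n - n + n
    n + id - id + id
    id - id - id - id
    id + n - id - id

id + n - id - id

n + n + n - id: 1 tree
n - n - n + n: 1 tree
n + id - id + id: 1 tree
id - id - id - id: 1 tree
id + n - id - id: 4 trees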